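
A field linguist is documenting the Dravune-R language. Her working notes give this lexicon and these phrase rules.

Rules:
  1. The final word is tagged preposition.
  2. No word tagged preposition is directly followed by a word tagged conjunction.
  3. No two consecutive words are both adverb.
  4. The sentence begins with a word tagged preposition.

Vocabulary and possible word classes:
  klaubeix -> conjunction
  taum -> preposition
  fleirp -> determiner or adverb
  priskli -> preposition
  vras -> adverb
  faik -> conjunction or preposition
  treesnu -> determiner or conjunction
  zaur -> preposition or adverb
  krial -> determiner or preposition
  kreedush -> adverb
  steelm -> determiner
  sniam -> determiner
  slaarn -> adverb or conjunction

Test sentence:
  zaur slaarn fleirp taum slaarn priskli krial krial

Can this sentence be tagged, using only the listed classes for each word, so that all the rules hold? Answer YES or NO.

Candidates per position — 1:zaur {preposition,adverb}; 2:slaarn {adverb,conjunction}; 3:fleirp {determiner,adverb}; 4:taum {preposition}; 5:slaarn {adverb,conjunction}; 6:priskli {preposition}; 7:krial {determiner,preposition}; 8:krial {determiner,preposition}.
One satisfying assignment: preposition adverb determiner preposition adverb preposition preposition preposition.
Check: rule 1 satisfied; rule 2 satisfied; rule 3 satisfied; rule 4 satisfied.

YES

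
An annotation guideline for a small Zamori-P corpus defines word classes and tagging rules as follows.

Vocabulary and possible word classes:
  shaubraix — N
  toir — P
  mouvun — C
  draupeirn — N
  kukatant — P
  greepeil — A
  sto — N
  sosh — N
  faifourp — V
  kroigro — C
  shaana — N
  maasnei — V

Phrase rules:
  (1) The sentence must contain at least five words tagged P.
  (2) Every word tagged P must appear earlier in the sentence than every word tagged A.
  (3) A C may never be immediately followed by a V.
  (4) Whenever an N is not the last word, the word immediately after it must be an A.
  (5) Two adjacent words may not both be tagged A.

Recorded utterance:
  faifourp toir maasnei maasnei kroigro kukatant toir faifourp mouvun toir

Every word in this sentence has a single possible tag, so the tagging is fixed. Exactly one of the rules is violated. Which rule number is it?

1

Fixed tagging: V P V V C P P V C P.
Checking each rule: R1 fail, R2 pass, R3 pass, R4 pass, R5 pass.
Only rule 1 fails.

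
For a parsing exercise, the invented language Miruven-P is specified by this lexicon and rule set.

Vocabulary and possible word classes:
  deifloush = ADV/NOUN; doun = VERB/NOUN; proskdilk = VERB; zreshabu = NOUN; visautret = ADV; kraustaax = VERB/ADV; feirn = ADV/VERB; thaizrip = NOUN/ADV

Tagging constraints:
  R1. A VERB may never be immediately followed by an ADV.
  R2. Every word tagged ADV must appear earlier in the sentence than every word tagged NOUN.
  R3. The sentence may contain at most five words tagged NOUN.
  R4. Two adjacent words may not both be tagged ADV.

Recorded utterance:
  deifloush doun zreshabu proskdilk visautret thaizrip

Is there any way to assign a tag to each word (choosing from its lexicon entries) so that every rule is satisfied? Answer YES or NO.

NO

Candidates per position — 1:deifloush {ADV,NOUN}; 2:doun {VERB,NOUN}; 3:zreshabu {NOUN}; 4:proskdilk {VERB}; 5:visautret {ADV}; 6:thaizrip {NOUN,ADV}.
Rule 1 cannot be satisfied by any choice of tags from the lexicon.
So there is no consistent tagging.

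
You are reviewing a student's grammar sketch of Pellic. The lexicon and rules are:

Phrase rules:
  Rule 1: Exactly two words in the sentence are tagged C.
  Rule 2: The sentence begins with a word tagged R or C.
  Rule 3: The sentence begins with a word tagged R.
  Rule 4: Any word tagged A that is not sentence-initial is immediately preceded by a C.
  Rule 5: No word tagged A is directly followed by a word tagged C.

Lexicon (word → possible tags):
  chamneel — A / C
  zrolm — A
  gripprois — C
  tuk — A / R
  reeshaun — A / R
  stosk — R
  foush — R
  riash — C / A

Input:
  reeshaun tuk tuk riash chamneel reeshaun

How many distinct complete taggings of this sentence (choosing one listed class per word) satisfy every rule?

2

Candidates per position — 1:reeshaun {A,R}; 2:tuk {A,R}; 3:tuk {A,R}; 4:riash {C,A}; 5:chamneel {A,C}; 6:reeshaun {A,R}.
There are 64 candidate sequences in total.
The sequences that satisfy every rule: R R R C C A; R R R C C R.
Count = 2.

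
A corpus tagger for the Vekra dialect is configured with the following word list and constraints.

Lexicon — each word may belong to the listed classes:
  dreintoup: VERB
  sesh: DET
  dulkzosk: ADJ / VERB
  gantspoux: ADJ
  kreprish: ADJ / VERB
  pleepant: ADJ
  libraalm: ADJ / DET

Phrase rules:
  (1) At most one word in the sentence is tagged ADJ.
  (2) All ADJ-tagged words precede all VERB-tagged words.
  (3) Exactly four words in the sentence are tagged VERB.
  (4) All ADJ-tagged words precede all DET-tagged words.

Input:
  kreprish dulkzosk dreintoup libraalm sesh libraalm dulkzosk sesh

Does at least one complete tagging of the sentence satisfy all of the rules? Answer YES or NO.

Candidates per position — 1:kreprish {ADJ,VERB}; 2:dulkzosk {ADJ,VERB}; 3:dreintoup {VERB}; 4:libraalm {ADJ,DET}; 5:sesh {DET}; 6:libraalm {ADJ,DET}; 7:dulkzosk {ADJ,VERB}; 8:sesh {DET}.
One satisfying assignment: VERB VERB VERB DET DET DET VERB DET.
Checking: rule 1 ✓; rule 2 ✓; rule 3 ✓; rule 4 ✓.

YES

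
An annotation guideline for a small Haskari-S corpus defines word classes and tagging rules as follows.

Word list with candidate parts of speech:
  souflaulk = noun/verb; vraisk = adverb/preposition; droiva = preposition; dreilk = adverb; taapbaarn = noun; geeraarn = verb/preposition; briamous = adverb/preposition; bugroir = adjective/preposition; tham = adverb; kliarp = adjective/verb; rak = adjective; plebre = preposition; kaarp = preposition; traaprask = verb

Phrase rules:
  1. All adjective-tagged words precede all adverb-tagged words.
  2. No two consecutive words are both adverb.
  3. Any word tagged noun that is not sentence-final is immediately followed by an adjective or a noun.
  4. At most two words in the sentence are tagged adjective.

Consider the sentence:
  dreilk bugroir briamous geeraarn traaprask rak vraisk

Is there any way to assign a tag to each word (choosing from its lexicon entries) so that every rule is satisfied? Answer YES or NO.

NO

Candidates per position — 1:dreilk {adverb}; 2:bugroir {adjective,preposition}; 3:briamous {adverb,preposition}; 4:geeraarn {verb,preposition}; 5:traaprask {verb}; 6:rak {adjective}; 7:vraisk {adverb,preposition}.
Rule 1 cannot be satisfied by any choice of tags from the lexicon.
So there is no consistent tagging.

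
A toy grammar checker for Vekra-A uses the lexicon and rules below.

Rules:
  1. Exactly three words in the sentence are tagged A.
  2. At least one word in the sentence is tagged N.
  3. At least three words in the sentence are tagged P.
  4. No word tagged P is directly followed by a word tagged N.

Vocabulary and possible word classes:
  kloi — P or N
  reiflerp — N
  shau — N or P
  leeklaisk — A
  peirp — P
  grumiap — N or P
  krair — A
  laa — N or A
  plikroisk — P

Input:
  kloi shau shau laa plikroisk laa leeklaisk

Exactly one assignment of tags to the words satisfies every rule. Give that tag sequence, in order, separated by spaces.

Candidates per position — 1:kloi {P,N}; 2:shau {N,P}; 3:shau {N,P}; 4:laa {N,A}; 5:plikroisk {P}; 6:laa {N,A}; 7:leeklaisk {A}.
Position 4: tagging it N would leave rule 1 unsatisfiable, so it must be A.
Position 6: tagging it N would leave rule 1 unsatisfiable, so it must be A.
The remaining ambiguous positions (1, 2, 3) are resolved jointly — only one combination satisfies every rule.
So the tagging must be: N P P A P A A.
Verifying each rule — rule 1 ok; rule 2 ok; rule 3 ok; rule 4 ok.

N P P A P A A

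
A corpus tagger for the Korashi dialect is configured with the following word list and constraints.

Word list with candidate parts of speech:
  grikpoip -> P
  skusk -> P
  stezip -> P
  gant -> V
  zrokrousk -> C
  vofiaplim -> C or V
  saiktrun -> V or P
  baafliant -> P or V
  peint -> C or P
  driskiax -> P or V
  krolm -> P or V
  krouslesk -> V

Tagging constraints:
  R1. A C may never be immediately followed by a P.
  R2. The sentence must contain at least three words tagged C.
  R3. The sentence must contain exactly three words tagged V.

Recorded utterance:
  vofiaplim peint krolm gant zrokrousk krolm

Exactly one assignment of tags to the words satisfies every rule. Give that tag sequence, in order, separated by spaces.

C C V V C V

Candidates per position — 1:vofiaplim {C,V}; 2:peint {C,P}; 3:krolm {P,V}; 4:gant {V}; 5:zrokrousk {C}; 6:krolm {P,V}.
Position 1: V is ruled out by rule 2; that leaves C.
Position 2: P is ruled out by rule 1; that leaves C.
Position 3: P is ruled out by rule 1; that leaves V.
Position 6: P is ruled out by rule 1; that leaves V.
So the tagging must be: C C V V C V.
Rule-by-rule: rule 1 satisfied; rule 2 satisfied; rule 3 satisfied.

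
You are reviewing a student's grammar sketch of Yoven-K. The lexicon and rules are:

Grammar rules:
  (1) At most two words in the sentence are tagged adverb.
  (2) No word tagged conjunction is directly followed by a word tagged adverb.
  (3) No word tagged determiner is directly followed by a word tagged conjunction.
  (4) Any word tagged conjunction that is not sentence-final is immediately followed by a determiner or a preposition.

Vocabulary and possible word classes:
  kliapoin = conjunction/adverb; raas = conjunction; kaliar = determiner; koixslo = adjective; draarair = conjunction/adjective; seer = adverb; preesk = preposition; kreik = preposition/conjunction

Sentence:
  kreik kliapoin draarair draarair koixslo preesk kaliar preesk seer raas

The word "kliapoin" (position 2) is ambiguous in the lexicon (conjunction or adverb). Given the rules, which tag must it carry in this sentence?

adverb

Candidates per position — 1:kreik {preposition,conjunction}; 2:kliapoin {conjunction,adverb}; 3:draarair {conjunction,adjective}; 4:draarair {conjunction,adjective}; 5:koixslo {adjective}; 6:preesk {preposition}; 7:kaliar {determiner}; 8:preesk {preposition}; 9:seer {adverb}; 10:raas {conjunction}.
Position 1: conjunction is ruled out by rule 4; that leaves preposition.
Position 2: conjunction is ruled out by rule 4; that leaves adverb.
Position 3: conjunction is ruled out by rule 4; that leaves adjective.
Position 4: conjunction is ruled out by rule 4; that leaves adjective.
That leaves exactly one tagging: preposition adverb adjective adjective adjective preposition determiner preposition adverb conjunction.
Verifying each rule — rule 1 ✓; rule 2 ✓; rule 3 ✓; rule 4 ✓.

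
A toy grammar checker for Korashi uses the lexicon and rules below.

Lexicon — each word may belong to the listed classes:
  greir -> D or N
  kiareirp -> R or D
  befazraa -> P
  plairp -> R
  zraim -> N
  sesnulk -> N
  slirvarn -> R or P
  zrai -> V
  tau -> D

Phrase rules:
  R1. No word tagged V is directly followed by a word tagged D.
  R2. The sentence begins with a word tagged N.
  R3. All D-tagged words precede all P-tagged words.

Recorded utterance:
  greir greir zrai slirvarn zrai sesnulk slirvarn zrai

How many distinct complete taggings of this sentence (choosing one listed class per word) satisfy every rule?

Candidates per position — 1:greir {D,N}; 2:greir {D,N}; 3:zrai {V}; 4:slirvarn {R,P}; 5:zrai {V}; 6:sesnulk {N}; 7:slirvarn {R,P}; 8:zrai {V}.
There are 16 candidate sequences in total.
Checking each against the rules leaves 8 sequences.
Count = 8.

8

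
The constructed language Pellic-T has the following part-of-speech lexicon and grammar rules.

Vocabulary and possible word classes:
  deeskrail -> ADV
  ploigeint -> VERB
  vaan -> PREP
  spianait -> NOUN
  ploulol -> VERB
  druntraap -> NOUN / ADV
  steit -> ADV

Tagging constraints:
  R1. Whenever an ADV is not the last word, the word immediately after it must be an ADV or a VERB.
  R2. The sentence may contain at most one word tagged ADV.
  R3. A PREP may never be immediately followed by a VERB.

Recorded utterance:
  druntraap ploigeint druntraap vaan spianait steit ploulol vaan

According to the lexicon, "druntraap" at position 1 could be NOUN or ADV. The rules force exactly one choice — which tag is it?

Candidates per position — 1:druntraap {NOUN,ADV}; 2:ploigeint {VERB}; 3:druntraap {NOUN,ADV}; 4:vaan {PREP}; 5:spianait {NOUN}; 6:steit {ADV}; 7:ploulol {VERB}; 8:vaan {PREP}.
Position 1: tagging it ADV would leave rule 2 unsatisfiable, so it must be NOUN.
Position 3: tagging it ADV would leave rule 1 unsatisfiable, so it must be NOUN.
So the tagging must be: NOUN VERB NOUN PREP NOUN ADV VERB PREP.
Rule-by-rule: rule 1 satisfied; rule 2 satisfied; rule 3 satisfied.

NOUN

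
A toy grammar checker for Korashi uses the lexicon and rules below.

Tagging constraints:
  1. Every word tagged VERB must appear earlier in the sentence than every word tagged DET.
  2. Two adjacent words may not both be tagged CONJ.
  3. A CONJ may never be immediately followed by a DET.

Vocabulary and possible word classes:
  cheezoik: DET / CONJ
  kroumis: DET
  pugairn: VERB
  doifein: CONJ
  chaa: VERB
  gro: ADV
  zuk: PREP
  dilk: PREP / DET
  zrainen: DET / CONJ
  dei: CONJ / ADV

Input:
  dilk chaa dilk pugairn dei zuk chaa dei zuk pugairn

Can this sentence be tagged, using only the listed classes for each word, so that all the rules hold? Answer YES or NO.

Candidates per position — 1:dilk {PREP,DET}; 2:chaa {VERB}; 3:dilk {PREP,DET}; 4:pugairn {VERB}; 5:dei {CONJ,ADV}; 6:zuk {PREP}; 7:chaa {VERB}; 8:dei {CONJ,ADV}; 9:zuk {PREP}; 10:pugairn {VERB}.
One satisfying assignment: PREP VERB PREP VERB CONJ PREP VERB ADV PREP VERB.
Rule-by-rule: rule 1 holds; rule 2 holds; rule 3 holds.

YES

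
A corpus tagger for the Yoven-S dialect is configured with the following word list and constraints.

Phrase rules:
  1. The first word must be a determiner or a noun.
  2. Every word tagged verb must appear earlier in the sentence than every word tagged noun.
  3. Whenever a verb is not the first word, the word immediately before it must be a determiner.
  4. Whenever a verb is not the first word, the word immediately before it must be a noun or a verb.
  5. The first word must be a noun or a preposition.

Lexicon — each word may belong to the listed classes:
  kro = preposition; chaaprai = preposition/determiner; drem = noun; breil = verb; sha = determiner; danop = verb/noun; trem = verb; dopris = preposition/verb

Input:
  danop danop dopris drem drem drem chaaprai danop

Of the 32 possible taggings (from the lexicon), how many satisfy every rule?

Candidates per position — 1:danop {verb,noun}; 2:danop {verb,noun}; 3:dopris {preposition,verb}; 4:drem {noun}; 5:drem {noun}; 6:drem {noun}; 7:chaaprai {preposition,determiner}; 8:danop {verb,noun}.
There are 32 candidate sequences in total.
The sequences that satisfy every rule: noun noun preposition noun noun noun preposition noun; noun noun preposition noun noun noun determiner noun.
Count = 2.

2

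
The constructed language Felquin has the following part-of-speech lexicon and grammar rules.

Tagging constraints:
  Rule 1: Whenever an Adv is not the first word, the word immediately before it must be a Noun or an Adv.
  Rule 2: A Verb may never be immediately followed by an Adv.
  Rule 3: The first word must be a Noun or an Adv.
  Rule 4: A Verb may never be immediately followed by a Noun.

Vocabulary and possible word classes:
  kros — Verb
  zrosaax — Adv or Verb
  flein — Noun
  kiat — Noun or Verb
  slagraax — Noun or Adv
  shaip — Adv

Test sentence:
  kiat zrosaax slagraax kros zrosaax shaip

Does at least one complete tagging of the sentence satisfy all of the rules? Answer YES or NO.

Candidates per position — 1:kiat {Noun,Verb}; 2:zrosaax {Adv,Verb}; 3:slagraax {Noun,Adv}; 4:kros {Verb}; 5:zrosaax {Adv,Verb}; 6:shaip {Adv}.
Rule 1 cannot be satisfied by any choice of tags from the lexicon.
So there is no consistent tagging.

NO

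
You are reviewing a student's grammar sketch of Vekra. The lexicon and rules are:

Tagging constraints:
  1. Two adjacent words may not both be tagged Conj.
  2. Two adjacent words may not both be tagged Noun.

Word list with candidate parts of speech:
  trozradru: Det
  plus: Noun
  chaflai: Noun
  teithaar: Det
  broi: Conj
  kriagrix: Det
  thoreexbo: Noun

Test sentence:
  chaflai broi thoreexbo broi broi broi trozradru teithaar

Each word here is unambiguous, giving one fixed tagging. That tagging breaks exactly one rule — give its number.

1

Fixed tagging: Noun Conj Noun Conj Conj Conj Det Det.
Checking each rule: R1 fails, R2 ok.
Only rule 1 fails.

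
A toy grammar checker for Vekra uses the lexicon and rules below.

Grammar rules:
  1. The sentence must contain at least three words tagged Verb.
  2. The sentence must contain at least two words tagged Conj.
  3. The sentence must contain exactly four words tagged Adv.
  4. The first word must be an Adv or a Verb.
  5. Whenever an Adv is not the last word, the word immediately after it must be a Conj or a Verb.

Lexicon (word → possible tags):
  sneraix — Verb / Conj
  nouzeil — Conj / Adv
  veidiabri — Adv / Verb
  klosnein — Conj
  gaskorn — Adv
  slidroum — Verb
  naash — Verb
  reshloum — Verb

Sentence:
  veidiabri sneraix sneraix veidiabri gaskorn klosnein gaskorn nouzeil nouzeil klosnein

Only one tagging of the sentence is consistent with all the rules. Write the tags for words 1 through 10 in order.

Adv Verb Verb Verb Adv Conj Adv Conj Adv Conj

Candidates per position — 1:veidiabri {Adv,Verb}; 2:sneraix {Verb,Conj}; 3:sneraix {Verb,Conj}; 4:veidiabri {Adv,Verb}; 5:gaskorn {Adv}; 6:klosnein {Conj}; 7:gaskorn {Adv}; 8:nouzeil {Conj,Adv}; 9:nouzeil {Conj,Adv}; 10:klosnein {Conj}.
Position 4: Adv is ruled out by rule 5; that leaves Verb.
Position 8: Adv is ruled out by rule 5; that leaves Conj.
Position 9: Conj is ruled out by rule 3; that leaves Adv.
Position 1: Verb is ruled out by rule 3; that leaves Adv.
Position 2: Conj is ruled out by rule 1; that leaves Verb.
Position 3: Conj is ruled out by rule 1; that leaves Verb.
The unique satisfying tagging is: Adv Verb Verb Verb Adv Conj Adv Conj Adv Conj.
Check: rule 1 ✓; rule 2 ✓; rule 3 ✓; rule 4 ✓; rule 5 ✓.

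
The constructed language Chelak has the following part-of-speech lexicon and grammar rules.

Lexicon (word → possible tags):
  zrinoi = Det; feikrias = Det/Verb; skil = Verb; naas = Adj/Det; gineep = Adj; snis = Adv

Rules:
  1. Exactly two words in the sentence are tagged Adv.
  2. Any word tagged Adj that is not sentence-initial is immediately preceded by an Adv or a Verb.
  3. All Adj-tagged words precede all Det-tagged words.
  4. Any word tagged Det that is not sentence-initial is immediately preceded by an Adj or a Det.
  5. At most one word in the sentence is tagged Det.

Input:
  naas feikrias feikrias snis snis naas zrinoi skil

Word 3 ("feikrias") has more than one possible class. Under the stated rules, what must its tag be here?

Candidates per position — 1:naas {Adj,Det}; 2:feikrias {Det,Verb}; 3:feikrias {Det,Verb}; 4:snis {Adv}; 5:snis {Adv}; 6:naas {Adj,Det}; 7:zrinoi {Det}; 8:skil {Verb}.
If word 1 were Det, no tagging could satisfy rule 5; so word 1 is Adj.
If word 2 were Det, no tagging could satisfy rule 5; so word 2 is Verb.
If word 3 were Det, no tagging could satisfy rule 4; so word 3 is Verb.
If word 6 were Det, no tagging could satisfy rule 4; so word 6 is Adj.
That leaves exactly one tagging: Adj Verb Verb Adv Adv Adj Det Verb.
Checking: rule 1 ✓; rule 2 ✓; rule 3 ✓; rule 4 ✓; rule 5 ✓.

Verb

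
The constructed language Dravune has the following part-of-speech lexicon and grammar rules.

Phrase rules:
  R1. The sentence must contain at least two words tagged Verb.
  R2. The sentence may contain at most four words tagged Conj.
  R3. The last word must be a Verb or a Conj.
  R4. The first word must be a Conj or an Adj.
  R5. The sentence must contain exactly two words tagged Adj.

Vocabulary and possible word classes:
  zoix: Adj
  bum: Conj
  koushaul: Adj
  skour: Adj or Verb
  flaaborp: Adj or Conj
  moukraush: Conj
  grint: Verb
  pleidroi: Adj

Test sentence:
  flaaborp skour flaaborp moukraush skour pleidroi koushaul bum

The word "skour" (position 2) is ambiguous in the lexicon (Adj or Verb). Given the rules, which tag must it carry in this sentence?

Candidates per position — 1:flaaborp {Adj,Conj}; 2:skour {Adj,Verb}; 3:flaaborp {Adj,Conj}; 4:moukraush {Conj}; 5:skour {Adj,Verb}; 6:pleidroi {Adj}; 7:koushaul {Adj}; 8:bum {Conj}.
At position 1, choosing Adj makes rule 5 impossible to satisfy; hence Conj.
At position 2, choosing Adj makes rule 1 impossible to satisfy; hence Verb.
At position 3, choosing Adj makes rule 5 impossible to satisfy; hence Conj.
At position 5, choosing Adj makes rule 1 impossible to satisfy; hence Verb.
The only consistent sequence is: Conj Verb Conj Conj Verb Adj Adj Conj.
Check: rule 1 satisfied; rule 2 satisfied; rule 3 satisfied; rule 4 satisfied; rule 5 satisfied.

Verb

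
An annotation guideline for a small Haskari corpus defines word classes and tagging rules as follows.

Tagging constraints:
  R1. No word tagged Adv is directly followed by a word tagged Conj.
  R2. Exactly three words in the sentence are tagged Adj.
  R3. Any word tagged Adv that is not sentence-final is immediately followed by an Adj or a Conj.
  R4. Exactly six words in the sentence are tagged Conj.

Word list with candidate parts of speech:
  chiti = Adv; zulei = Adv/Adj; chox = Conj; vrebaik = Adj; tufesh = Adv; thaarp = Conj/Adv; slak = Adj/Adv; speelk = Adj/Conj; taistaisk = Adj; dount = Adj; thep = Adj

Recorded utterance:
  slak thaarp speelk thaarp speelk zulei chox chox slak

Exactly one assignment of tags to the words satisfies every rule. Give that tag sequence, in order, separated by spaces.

Candidates per position — 1:slak {Adj,Adv}; 2:thaarp {Conj,Adv}; 3:speelk {Adj,Conj}; 4:thaarp {Conj,Adv}; 5:speelk {Adj,Conj}; 6:zulei {Adv,Adj}; 7:chox {Conj}; 8:chox {Conj}; 9:slak {Adj,Adv}.
If word 2 were Adv, no tagging could satisfy rule 4; so word 2 is Conj.
If word 3 were Adj, no tagging could satisfy rule 4; so word 3 is Conj.
If word 4 were Adv, no tagging could satisfy rule 4; so word 4 is Conj.
If word 5 were Adj, no tagging could satisfy rule 4; so word 5 is Conj.
If word 6 were Adv, no tagging could satisfy rule 1; so word 6 is Adj.
If word 9 were Adv, no tagging could satisfy rule 2; so word 9 is Adj.
If word 1 were Adv, no tagging could satisfy rule 1; so word 1 is Adj.
So the tagging must be: Adj Conj Conj Conj Conj Adj Conj Conj Adj.
Checking: rule 1 holds; rule 2 holds; rule 3 holds; rule 4 holds.

Adj Conj Conj Conj Conj Adj Conj Conj Adj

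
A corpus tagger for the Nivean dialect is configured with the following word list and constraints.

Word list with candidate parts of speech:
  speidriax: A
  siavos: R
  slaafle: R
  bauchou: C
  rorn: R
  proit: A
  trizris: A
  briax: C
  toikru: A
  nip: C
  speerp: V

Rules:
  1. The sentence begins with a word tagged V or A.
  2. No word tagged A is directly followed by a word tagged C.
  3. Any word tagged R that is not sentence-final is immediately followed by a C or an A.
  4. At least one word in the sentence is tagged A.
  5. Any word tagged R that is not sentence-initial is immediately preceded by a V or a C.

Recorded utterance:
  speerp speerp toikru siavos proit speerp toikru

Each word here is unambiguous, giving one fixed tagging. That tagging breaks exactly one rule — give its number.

5

Fixed tagging: V V A R A V A.
Checking each rule: R1 ok, R2 ok, R3 ok, R4 ok, R5 fails.
Only rule 5 fails.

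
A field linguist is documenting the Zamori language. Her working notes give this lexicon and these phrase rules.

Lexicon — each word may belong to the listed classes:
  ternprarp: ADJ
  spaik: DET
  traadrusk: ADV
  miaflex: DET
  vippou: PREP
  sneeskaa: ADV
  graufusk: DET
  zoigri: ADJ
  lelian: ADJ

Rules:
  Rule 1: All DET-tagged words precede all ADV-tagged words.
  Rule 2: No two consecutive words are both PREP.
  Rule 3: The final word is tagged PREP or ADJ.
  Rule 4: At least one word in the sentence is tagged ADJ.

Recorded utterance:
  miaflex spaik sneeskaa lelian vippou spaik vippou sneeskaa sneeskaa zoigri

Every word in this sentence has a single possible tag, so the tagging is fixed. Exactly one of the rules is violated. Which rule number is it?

Fixed tagging: DET DET ADV ADJ PREP DET PREP ADV ADV ADJ.
Checking each rule: R1 ✗, R2 ✓, R3 ✓, R4 ✓.
Only rule 1 fails.

1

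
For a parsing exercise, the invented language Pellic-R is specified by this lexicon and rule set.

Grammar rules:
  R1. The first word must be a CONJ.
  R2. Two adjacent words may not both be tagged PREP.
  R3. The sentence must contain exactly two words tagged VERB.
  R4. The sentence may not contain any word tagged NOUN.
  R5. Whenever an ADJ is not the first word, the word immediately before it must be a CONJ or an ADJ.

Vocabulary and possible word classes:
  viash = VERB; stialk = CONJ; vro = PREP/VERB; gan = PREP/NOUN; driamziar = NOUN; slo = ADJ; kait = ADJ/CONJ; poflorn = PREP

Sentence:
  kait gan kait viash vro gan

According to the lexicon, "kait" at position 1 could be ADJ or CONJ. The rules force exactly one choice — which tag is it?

CONJ

Candidates per position — 1:kait {ADJ,CONJ}; 2:gan {PREP,NOUN}; 3:kait {ADJ,CONJ}; 4:viash {VERB}; 5:vro {PREP,VERB}; 6:gan {PREP,NOUN}.
At position 1, choosing ADJ makes rule 1 impossible to satisfy; hence CONJ.
At position 2, choosing NOUN makes rule 4 impossible to satisfy; hence PREP.
At position 3, choosing ADJ makes rule 5 impossible to satisfy; hence CONJ.
At position 5, choosing PREP makes rule 3 impossible to satisfy; hence VERB.
At position 6, choosing NOUN makes rule 4 impossible to satisfy; hence PREP.
The only consistent sequence is: CONJ PREP CONJ VERB VERB PREP.
Checking: rule 1 ✓; rule 2 ✓; rule 3 ✓; rule 4 ✓; rule 5 ✓.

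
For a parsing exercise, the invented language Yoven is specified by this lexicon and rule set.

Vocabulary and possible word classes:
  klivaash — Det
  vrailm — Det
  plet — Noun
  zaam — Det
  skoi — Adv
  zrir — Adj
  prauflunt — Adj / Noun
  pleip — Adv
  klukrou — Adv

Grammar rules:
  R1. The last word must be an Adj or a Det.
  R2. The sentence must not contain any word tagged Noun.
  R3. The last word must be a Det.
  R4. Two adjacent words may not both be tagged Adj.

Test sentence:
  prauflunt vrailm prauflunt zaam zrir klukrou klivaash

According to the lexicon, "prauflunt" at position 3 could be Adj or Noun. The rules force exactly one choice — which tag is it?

Candidates per position — 1:prauflunt {Adj,Noun}; 2:vrailm {Det}; 3:prauflunt {Adj,Noun}; 4:zaam {Det}; 5:zrir {Adj}; 6:klukrou {Adv}; 7:klivaash {Det}.
At position 1, choosing Noun makes rule 2 impossible to satisfy; hence Adj.
At position 3, choosing Noun makes rule 2 impossible to satisfy; hence Adj.
The only consistent sequence is: Adj Det Adj Det Adj Adv Det.
Check: rule 1 ✓; rule 2 ✓; rule 3 ✓; rule 4 ✓.

Adj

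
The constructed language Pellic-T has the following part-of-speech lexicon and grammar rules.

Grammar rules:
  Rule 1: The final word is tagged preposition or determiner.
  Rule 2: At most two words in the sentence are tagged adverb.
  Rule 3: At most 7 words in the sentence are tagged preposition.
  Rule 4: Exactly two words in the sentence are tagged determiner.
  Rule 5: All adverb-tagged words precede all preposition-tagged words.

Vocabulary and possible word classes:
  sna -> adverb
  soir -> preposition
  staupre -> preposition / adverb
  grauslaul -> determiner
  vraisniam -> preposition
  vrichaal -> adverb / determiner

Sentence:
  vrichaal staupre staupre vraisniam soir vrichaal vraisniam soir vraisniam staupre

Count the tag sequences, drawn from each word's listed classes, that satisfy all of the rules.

Candidates per position — 1:vrichaal {adverb,determiner}; 2:staupre {preposition,adverb}; 3:staupre {preposition,adverb}; 4:vraisniam {preposition}; 5:soir {preposition}; 6:vrichaal {adverb,determiner}; 7:vraisniam {preposition}; 8:soir {preposition}; 9:vraisniam {preposition}; 10:staupre {preposition,adverb}.
There are 32 candidate sequences in total.
The sequences that satisfy every rule: determiner adverb preposition preposition preposition determiner preposition preposition preposition preposition; determiner adverb adverb preposition preposition determiner preposition preposition preposition preposition.
Count = 2.

2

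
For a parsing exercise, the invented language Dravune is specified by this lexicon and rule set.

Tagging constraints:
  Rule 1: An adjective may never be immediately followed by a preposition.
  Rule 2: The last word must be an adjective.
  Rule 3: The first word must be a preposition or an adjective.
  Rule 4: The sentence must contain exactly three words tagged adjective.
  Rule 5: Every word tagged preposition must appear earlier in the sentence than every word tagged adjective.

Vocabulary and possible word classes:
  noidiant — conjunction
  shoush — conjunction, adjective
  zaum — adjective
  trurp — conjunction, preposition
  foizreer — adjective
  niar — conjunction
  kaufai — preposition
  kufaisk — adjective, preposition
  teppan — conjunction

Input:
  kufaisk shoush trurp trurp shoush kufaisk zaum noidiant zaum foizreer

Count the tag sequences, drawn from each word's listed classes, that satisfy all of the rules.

Candidates per position — 1:kufaisk {adjective,preposition}; 2:shoush {conjunction,adjective}; 3:trurp {conjunction,preposition}; 4:trurp {conjunction,preposition}; 5:shoush {conjunction,adjective}; 6:kufaisk {adjective,preposition}; 7:zaum {adjective}; 8:noidiant {conjunction}; 9:zaum {adjective}; 10:foizreer {adjective}.
There are 64 candidate sequences in total.
The sequences that satisfy every rule: preposition conjunction conjunction conjunction conjunction preposition adjective conjunction adjective adjective; preposition conjunction conjunction preposition conjunction preposition adjective conjunction adjective adjective; preposition conjunction preposition conjunction conjunction preposition adjective conjunction adjective adjective; preposition conjunction preposition preposition conjunction preposition adjective conjunction adjective adjective.
Count = 4.

4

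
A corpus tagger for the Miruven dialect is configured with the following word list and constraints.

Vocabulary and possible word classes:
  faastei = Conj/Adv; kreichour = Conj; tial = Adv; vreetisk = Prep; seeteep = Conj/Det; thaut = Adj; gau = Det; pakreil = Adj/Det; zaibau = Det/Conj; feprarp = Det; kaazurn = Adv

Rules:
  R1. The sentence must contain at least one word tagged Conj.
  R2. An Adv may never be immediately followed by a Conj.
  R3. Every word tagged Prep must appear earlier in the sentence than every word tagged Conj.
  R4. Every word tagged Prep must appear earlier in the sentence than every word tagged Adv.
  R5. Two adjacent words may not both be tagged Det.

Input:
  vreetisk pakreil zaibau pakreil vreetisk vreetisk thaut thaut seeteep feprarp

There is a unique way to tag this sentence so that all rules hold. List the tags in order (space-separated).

Candidates per position — 1:vreetisk {Prep}; 2:pakreil {Adj,Det}; 3:zaibau {Det,Conj}; 4:pakreil {Adj,Det}; 5:vreetisk {Prep}; 6:vreetisk {Prep}; 7:thaut {Adj}; 8:thaut {Adj}; 9:seeteep {Conj,Det}; 10:feprarp {Det}.
If word 3 were Conj, no tagging could satisfy rule 3; so word 3 is Det.
If word 4 were Det, no tagging could satisfy rule 5; so word 4 is Adj.
If word 9 were Det, no tagging could satisfy rule 1; so word 9 is Conj.
If word 2 were Det, no tagging could satisfy rule 5; so word 2 is Adj.
The unique satisfying tagging is: Prep Adj Det Adj Prep Prep Adj Adj Conj Det.
Checking: rule 1 ok; rule 2 ok; rule 3 ok; rule 4 ok; rule 5 ok.

Prep Adj Det Adj Prep Prep Adj Adj Conj Det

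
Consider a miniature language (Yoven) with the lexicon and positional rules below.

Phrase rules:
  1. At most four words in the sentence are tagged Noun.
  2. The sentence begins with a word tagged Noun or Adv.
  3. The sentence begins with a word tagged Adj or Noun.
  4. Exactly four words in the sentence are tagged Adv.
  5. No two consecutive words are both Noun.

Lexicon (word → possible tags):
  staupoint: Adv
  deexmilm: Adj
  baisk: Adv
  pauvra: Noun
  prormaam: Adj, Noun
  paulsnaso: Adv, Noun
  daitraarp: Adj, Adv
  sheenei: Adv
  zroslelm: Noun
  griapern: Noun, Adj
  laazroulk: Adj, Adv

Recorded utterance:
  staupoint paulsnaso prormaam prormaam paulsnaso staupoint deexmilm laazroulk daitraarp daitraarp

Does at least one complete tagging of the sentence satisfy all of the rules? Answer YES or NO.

Candidates per position — 1:staupoint {Adv}; 2:paulsnaso {Adv,Noun}; 3:prormaam {Adj,Noun}; 4:prormaam {Adj,Noun}; 5:paulsnaso {Adv,Noun}; 6:staupoint {Adv}; 7:deexmilm {Adj}; 8:laazroulk {Adj,Adv}; 9:daitraarp {Adj,Adv}; 10:daitraarp {Adj,Adv}.
Rule 3 cannot be satisfied by any choice of tags from the lexicon.
So there is no consistent tagging.

NO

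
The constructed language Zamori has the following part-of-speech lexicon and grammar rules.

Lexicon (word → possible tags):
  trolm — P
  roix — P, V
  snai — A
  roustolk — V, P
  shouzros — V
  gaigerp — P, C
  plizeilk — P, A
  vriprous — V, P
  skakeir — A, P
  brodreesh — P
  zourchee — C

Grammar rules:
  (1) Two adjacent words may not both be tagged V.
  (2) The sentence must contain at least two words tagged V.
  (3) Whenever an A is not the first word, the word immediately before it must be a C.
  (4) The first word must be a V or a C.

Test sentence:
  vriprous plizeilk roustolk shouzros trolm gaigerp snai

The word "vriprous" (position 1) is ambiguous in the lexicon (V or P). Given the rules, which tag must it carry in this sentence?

Candidates per position — 1:vriprous {V,P}; 2:plizeilk {P,A}; 3:roustolk {V,P}; 4:shouzros {V}; 5:trolm {P}; 6:gaigerp {P,C}; 7:snai {A}.
Position 1: P is ruled out by rule 4; that leaves V.
Position 2: A is ruled out by rule 3; that leaves P.
Position 3: V is ruled out by rule 1; that leaves P.
Position 6: P is ruled out by rule 3; that leaves C.
The unique satisfying tagging is: V P P V P C A.
Checking: rule 1 ok; rule 2 ok; rule 3 ok; rule 4 ok.

V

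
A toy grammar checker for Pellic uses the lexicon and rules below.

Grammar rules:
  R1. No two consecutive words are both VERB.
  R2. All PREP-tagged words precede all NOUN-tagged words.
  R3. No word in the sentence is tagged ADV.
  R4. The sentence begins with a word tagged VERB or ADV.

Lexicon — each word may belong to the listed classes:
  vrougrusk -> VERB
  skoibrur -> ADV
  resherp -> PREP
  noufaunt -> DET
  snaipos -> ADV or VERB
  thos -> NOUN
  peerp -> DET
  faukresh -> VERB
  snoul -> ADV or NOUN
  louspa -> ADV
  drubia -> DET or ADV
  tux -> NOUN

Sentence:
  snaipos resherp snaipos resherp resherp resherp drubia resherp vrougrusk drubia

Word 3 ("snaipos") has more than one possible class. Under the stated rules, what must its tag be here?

Candidates per position — 1:snaipos {ADV,VERB}; 2:resherp {PREP}; 3:snaipos {ADV,VERB}; 4:resherp {PREP}; 5:resherp {PREP}; 6:resherp {PREP}; 7:drubia {DET,ADV}; 8:resherp {PREP}; 9:vrougrusk {VERB}; 10:drubia {DET,ADV}.
Position 1: tagging it ADV would leave rule 3 unsatisfiable, so it must be VERB.
Position 3: tagging it ADV would leave rule 3 unsatisfiable, so it must be VERB.
Position 7: tagging it ADV would leave rule 3 unsatisfiable, so it must be DET.
Position 10: tagging it ADV would leave rule 3 unsatisfiable, so it must be DET.
The unique satisfying tagging is: VERB PREP VERB PREP PREP PREP DET PREP VERB DET.
Checking: rule 1 ✓; rule 2 ✓; rule 3 ✓; rule 4 ✓.

VERB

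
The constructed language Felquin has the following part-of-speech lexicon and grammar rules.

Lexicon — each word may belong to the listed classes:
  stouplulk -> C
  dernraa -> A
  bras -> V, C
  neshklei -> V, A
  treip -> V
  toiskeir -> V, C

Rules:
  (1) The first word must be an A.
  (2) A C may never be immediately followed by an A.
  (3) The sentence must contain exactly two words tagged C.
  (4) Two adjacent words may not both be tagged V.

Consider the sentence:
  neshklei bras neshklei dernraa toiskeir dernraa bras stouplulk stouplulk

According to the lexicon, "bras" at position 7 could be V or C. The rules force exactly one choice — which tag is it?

Candidates per position — 1:neshklei {V,A}; 2:bras {V,C}; 3:neshklei {V,A}; 4:dernraa {A}; 5:toiskeir {V,C}; 6:dernraa {A}; 7:bras {V,C}; 8:stouplulk {C}; 9:stouplulk {C}.
If word 1 were V, no tagging could satisfy rule 1; so word 1 is A.
If word 2 were C, no tagging could satisfy rule 3; so word 2 is V.
If word 3 were V, no tagging could satisfy rule 4; so word 3 is A.
If word 5 were C, no tagging could satisfy rule 2; so word 5 is V.
If word 7 were C, no tagging could satisfy rule 3; so word 7 is V.
So the tagging must be: A V A A V A V C C.
Verifying each rule — rule 1 satisfied; rule 2 satisfied; rule 3 satisfied; rule 4 satisfied.

V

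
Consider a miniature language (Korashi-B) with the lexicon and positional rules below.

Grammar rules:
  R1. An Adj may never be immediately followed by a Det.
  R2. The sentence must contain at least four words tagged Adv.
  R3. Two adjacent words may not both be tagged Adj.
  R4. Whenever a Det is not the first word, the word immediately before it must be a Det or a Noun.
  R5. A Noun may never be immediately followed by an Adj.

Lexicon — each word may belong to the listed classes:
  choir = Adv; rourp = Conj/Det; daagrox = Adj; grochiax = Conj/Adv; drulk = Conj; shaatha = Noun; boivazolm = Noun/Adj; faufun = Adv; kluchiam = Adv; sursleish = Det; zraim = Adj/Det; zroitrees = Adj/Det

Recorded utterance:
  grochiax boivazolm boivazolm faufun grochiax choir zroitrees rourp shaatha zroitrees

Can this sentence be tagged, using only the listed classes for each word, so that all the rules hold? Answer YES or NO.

YES

Candidates per position — 1:grochiax {Conj,Adv}; 2:boivazolm {Noun,Adj}; 3:boivazolm {Noun,Adj}; 4:faufun {Adv}; 5:grochiax {Conj,Adv}; 6:choir {Adv}; 7:zroitrees {Adj,Det}; 8:rourp {Conj,Det}; 9:shaatha {Noun}; 10:zroitrees {Adj,Det}.
One satisfying assignment: Adv Noun Noun Adv Adv Adv Adj Conj Noun Det.
Verifying each rule — rule 1 holds; rule 2 holds; rule 3 holds; rule 4 holds; rule 5 holds.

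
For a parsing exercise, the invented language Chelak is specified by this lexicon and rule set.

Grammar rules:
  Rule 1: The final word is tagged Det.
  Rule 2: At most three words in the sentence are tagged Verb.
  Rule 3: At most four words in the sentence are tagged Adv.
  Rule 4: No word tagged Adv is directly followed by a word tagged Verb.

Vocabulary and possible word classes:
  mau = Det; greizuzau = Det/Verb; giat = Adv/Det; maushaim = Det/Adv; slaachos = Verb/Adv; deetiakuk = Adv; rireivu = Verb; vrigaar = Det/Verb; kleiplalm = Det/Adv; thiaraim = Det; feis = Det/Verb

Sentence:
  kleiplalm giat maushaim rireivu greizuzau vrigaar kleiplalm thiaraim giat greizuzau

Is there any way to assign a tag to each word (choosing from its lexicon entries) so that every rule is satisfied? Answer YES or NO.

Candidates per position — 1:kleiplalm {Det,Adv}; 2:giat {Adv,Det}; 3:maushaim {Det,Adv}; 4:rireivu {Verb}; 5:greizuzau {Det,Verb}; 6:vrigaar {Det,Verb}; 7:kleiplalm {Det,Adv}; 8:thiaraim {Det}; 9:giat {Adv,Det}; 10:greizuzau {Det,Verb}.
One satisfying assignment: Adv Det Det Verb Det Det Adv Det Det Det.
Verifying each rule — rule 1 ok; rule 2 ok; rule 3 ok; rule 4 ok.

YES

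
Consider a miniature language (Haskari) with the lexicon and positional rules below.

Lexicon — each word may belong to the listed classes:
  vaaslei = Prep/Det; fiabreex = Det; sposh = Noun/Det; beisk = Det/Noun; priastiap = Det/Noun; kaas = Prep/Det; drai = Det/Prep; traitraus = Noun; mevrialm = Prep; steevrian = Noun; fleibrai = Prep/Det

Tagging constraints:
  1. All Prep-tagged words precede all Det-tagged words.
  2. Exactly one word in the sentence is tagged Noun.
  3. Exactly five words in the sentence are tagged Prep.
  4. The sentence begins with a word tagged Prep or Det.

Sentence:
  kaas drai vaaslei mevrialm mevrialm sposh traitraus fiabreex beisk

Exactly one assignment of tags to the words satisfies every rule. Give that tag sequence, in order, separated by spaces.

Prep Prep Prep Prep Prep Det Noun Det Det

Candidates per position — 1:kaas {Prep,Det}; 2:drai {Det,Prep}; 3:vaaslei {Prep,Det}; 4:mevrialm {Prep}; 5:mevrialm {Prep}; 6:sposh {Noun,Det}; 7:traitraus {Noun}; 8:fiabreex {Det}; 9:beisk {Det,Noun}.
At position 1, choosing Det makes rule 1 impossible to satisfy; hence Prep.
At position 2, choosing Det makes rule 1 impossible to satisfy; hence Prep.
At position 3, choosing Det makes rule 1 impossible to satisfy; hence Prep.
At position 6, choosing Noun makes rule 2 impossible to satisfy; hence Det.
At position 9, choosing Noun makes rule 2 impossible to satisfy; hence Det.
So the tagging must be: Prep Prep Prep Prep Prep Det Noun Det Det.
Check: rule 1 holds; rule 2 holds; rule 3 holds; rule 4 holds.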